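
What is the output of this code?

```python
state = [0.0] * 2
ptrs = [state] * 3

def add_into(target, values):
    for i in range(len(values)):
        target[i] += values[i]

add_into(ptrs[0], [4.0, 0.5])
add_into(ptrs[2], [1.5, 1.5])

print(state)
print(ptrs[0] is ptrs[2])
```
[5.5, 2.0]
True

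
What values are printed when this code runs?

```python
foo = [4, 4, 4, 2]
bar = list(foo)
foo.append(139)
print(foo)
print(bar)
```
[4, 4, 4, 2, 139]
[4, 4, 4, 2]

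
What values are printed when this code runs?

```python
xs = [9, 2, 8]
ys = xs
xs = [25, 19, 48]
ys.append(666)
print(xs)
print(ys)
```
[25, 19, 48]
[9, 2, 8, 666]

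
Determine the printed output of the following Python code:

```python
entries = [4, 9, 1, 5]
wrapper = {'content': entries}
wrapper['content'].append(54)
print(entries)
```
[4, 9, 1, 5, 54]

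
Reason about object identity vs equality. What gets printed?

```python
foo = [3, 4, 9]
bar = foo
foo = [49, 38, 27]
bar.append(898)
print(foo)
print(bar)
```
[49, 38, 27]
[3, 4, 9, 898]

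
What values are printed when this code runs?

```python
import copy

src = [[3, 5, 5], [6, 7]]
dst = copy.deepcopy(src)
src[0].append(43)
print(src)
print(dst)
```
[[3, 5, 5, 43], [6, 7]]
[[3, 5, 5], [6, 7]]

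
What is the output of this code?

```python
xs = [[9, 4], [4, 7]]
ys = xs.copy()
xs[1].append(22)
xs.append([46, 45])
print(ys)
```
[[9, 4], [4, 7, 22]]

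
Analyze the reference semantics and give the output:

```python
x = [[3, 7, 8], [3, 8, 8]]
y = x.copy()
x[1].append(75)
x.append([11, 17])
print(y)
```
[[3, 7, 8], [3, 8, 8, 75]]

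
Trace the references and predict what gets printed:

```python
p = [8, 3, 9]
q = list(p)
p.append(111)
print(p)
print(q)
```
[8, 3, 9, 111]
[8, 3, 9]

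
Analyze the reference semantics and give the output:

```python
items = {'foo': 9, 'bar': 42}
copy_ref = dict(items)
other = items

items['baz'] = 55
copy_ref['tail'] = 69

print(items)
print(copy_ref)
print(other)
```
{'foo': 9, 'bar': 42, 'baz': 55}
{'foo': 9, 'bar': 42, 'tail': 69}
{'foo': 9, 'bar': 42, 'baz': 55}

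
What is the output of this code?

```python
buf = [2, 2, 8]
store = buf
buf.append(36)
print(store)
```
[2, 2, 8, 36]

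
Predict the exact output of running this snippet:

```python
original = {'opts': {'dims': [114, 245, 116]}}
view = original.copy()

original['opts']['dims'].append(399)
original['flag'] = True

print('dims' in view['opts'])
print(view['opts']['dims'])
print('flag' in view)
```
True
[114, 245, 116, 399]
False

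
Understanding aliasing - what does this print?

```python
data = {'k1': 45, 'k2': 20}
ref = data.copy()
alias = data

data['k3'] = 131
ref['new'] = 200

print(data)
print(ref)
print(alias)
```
{'k1': 45, 'k2': 20, 'k3': 131}
{'k1': 45, 'k2': 20, 'new': 200}
{'k1': 45, 'k2': 20, 'k3': 131}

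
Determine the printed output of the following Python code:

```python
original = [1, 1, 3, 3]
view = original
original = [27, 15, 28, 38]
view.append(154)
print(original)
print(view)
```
[27, 15, 28, 38]
[1, 1, 3, 3, 154]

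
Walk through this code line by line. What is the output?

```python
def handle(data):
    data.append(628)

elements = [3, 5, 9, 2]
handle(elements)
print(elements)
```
[3, 5, 9, 2, 628]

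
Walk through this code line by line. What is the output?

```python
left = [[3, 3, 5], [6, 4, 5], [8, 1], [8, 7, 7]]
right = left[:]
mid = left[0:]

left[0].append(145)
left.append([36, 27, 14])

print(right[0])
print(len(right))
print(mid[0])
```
[3, 3, 5, 145]
4
[3, 3, 5, 145]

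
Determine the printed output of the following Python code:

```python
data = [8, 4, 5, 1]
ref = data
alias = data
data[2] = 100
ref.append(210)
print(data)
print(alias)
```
[8, 4, 100, 1, 210]
[8, 4, 100, 1, 210]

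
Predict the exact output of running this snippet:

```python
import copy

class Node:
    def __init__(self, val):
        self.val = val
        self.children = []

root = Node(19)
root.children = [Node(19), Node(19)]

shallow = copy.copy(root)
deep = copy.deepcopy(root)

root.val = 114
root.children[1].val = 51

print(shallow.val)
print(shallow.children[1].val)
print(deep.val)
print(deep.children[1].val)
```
19
51
19
19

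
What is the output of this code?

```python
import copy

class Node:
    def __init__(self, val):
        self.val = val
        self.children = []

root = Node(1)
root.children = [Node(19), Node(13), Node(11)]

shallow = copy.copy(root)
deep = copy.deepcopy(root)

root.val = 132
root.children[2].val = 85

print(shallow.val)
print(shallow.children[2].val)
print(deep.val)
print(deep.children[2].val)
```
1
85
1
11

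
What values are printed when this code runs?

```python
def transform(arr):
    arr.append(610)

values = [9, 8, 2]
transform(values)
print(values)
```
[9, 8, 2, 610]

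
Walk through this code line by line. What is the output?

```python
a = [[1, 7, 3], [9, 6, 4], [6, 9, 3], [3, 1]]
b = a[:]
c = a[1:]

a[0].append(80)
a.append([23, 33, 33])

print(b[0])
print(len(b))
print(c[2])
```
[1, 7, 3, 80]
4
[3, 1]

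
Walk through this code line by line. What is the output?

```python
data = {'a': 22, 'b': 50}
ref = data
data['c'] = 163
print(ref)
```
{'a': 22, 'b': 50, 'c': 163}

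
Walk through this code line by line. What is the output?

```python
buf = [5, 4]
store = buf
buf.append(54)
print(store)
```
[5, 4, 54]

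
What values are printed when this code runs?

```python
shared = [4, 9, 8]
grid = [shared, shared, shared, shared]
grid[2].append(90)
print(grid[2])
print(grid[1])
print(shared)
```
[4, 9, 8, 90]
[4, 9, 8, 90]
[4, 9, 8, 90]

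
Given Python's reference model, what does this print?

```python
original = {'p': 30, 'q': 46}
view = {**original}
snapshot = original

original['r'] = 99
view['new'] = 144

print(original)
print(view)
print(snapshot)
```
{'p': 30, 'q': 46, 'r': 99}
{'p': 30, 'q': 46, 'new': 144}
{'p': 30, 'q': 46, 'r': 99}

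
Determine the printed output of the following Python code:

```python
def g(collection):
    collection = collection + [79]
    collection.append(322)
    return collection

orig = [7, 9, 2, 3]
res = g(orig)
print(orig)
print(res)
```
[7, 9, 2, 3]
[7, 9, 2, 3, 79, 322]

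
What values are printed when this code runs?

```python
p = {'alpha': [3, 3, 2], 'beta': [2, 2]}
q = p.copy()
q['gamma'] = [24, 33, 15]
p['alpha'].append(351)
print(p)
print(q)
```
{'alpha': [3, 3, 2, 351], 'beta': [2, 2]}
{'alpha': [3, 3, 2, 351], 'beta': [2, 2], 'gamma': [24, 33, 15]}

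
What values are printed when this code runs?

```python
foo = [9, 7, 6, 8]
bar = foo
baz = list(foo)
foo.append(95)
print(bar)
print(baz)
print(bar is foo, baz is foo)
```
[9, 7, 6, 8, 95]
[9, 7, 6, 8]
True False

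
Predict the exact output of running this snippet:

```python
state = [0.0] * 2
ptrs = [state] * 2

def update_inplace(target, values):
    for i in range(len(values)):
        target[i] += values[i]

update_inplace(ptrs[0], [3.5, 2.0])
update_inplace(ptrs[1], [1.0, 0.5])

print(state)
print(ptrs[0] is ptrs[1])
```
[4.5, 2.5]
True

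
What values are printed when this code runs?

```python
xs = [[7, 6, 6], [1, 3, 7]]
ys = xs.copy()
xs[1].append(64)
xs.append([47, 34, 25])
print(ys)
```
[[7, 6, 6], [1, 3, 7, 64]]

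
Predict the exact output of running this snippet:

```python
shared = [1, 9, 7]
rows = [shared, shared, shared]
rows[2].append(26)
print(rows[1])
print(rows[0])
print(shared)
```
[1, 9, 7, 26]
[1, 9, 7, 26]
[1, 9, 7, 26]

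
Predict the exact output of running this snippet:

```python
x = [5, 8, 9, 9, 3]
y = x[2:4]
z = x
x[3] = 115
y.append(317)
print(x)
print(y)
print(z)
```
[5, 8, 9, 115, 3]
[9, 9, 317]
[5, 8, 9, 115, 3]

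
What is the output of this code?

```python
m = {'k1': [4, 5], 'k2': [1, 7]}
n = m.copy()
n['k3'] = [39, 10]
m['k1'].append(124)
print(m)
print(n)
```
{'k1': [4, 5, 124], 'k2': [1, 7]}
{'k1': [4, 5, 124], 'k2': [1, 7], 'k3': [39, 10]}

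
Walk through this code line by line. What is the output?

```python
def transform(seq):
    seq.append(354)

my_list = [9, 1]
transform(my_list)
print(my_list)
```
[9, 1, 354]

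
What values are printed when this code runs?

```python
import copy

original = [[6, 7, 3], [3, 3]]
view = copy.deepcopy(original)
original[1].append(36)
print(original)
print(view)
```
[[6, 7, 3], [3, 3, 36]]
[[6, 7, 3], [3, 3]]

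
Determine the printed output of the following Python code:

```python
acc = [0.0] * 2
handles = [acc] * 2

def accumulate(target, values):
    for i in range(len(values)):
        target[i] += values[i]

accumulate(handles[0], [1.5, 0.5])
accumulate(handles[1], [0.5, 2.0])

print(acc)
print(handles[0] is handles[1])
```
[2.0, 2.5]
True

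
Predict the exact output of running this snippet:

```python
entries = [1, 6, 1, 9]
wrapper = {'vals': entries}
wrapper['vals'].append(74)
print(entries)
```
[1, 6, 1, 9, 74]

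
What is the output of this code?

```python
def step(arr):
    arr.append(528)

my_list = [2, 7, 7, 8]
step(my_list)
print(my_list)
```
[2, 7, 7, 8, 528]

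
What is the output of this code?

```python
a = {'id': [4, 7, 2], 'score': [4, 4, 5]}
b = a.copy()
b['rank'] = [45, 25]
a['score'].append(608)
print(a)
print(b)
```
{'id': [4, 7, 2], 'score': [4, 4, 5, 608]}
{'id': [4, 7, 2], 'score': [4, 4, 5, 608], 'rank': [45, 25]}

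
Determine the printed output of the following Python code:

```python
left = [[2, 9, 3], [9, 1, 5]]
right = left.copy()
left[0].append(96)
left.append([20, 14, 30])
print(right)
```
[[2, 9, 3, 96], [9, 1, 5]]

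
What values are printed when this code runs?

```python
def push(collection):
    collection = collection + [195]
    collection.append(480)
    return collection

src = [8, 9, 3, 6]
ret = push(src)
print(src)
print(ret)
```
[8, 9, 3, 6]
[8, 9, 3, 6, 195, 480]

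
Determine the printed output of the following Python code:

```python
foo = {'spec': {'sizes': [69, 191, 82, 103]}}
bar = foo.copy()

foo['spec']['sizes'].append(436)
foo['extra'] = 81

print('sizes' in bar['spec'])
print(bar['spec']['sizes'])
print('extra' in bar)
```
True
[69, 191, 82, 103, 436]
False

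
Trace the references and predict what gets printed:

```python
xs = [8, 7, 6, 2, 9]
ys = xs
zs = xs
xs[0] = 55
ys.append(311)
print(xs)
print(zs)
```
[55, 7, 6, 2, 9, 311]
[55, 7, 6, 2, 9, 311]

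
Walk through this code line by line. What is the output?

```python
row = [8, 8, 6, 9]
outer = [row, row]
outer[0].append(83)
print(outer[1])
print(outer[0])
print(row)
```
[8, 8, 6, 9, 83]
[8, 8, 6, 9, 83]
[8, 8, 6, 9, 83]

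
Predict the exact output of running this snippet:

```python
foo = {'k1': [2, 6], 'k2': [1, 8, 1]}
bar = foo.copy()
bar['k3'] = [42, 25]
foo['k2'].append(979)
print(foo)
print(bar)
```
{'k1': [2, 6], 'k2': [1, 8, 1, 979]}
{'k1': [2, 6], 'k2': [1, 8, 1, 979], 'k3': [42, 25]}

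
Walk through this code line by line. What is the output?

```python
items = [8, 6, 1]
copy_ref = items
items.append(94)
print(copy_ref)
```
[8, 6, 1, 94]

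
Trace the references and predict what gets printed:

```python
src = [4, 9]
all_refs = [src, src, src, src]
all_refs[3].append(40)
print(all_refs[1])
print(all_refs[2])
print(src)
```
[4, 9, 40]
[4, 9, 40]
[4, 9, 40]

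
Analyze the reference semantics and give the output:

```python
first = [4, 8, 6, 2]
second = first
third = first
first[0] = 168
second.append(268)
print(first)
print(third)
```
[168, 8, 6, 2, 268]
[168, 8, 6, 2, 268]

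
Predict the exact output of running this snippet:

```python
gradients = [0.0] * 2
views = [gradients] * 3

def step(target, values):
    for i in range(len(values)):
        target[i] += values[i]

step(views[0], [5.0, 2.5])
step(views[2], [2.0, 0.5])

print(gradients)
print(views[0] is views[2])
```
[7.0, 3.0]
True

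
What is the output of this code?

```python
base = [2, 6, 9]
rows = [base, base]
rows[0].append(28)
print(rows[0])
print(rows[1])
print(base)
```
[2, 6, 9, 28]
[2, 6, 9, 28]
[2, 6, 9, 28]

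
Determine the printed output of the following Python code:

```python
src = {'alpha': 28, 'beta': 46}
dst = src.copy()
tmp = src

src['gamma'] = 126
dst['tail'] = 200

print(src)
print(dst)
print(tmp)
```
{'alpha': 28, 'beta': 46, 'gamma': 126}
{'alpha': 28, 'beta': 46, 'tail': 200}
{'alpha': 28, 'beta': 46, 'gamma': 126}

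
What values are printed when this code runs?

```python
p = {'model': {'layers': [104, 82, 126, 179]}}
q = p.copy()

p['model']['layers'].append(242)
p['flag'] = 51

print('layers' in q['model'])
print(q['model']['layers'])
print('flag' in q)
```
True
[104, 82, 126, 179, 242]
False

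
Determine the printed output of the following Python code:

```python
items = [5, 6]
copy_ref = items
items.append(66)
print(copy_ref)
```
[5, 6, 66]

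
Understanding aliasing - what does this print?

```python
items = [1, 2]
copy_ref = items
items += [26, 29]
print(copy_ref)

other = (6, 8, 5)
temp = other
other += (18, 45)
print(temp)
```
[1, 2, 26, 29]
(6, 8, 5)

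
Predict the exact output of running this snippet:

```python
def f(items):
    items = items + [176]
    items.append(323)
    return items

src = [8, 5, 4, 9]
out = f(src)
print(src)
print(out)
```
[8, 5, 4, 9]
[8, 5, 4, 9, 176, 323]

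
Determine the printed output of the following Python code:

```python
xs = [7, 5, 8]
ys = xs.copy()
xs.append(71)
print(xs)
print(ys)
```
[7, 5, 8, 71]
[7, 5, 8]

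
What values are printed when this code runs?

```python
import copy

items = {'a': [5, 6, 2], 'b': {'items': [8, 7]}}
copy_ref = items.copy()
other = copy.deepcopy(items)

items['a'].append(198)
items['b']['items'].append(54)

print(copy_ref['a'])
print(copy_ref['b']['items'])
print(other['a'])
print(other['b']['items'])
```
[5, 6, 2, 198]
[8, 7, 54]
[5, 6, 2]
[8, 7]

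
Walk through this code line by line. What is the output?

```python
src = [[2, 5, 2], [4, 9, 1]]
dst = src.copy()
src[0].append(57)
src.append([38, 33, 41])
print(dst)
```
[[2, 5, 2, 57], [4, 9, 1]]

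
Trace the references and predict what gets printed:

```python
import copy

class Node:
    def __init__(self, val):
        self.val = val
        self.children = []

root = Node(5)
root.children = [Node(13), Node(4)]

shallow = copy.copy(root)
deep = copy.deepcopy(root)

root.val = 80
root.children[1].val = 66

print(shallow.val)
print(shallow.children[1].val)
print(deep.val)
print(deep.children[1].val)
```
5
66
5
4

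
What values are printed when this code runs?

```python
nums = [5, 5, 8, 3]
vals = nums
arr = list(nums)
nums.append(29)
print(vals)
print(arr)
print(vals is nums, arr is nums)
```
[5, 5, 8, 3, 29]
[5, 5, 8, 3]
True False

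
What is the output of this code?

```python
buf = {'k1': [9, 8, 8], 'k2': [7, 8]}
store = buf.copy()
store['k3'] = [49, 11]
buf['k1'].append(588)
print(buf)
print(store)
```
{'k1': [9, 8, 8, 588], 'k2': [7, 8]}
{'k1': [9, 8, 8, 588], 'k2': [7, 8], 'k3': [49, 11]}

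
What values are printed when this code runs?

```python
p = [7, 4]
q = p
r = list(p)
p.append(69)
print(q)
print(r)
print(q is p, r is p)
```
[7, 4, 69]
[7, 4]
True False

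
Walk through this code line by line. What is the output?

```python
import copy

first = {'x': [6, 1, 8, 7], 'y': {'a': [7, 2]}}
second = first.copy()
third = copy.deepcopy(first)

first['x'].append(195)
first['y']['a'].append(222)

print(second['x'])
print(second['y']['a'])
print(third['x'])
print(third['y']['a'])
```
[6, 1, 8, 7, 195]
[7, 2, 222]
[6, 1, 8, 7]
[7, 2]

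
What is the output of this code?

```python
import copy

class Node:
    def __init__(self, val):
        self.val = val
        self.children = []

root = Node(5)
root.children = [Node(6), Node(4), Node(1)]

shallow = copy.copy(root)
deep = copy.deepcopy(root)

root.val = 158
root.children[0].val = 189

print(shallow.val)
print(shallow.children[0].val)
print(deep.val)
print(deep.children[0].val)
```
5
189
5
6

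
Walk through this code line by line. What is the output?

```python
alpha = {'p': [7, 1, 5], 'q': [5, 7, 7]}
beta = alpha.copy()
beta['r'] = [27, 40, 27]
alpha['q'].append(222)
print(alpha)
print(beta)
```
{'p': [7, 1, 5], 'q': [5, 7, 7, 222]}
{'p': [7, 1, 5], 'q': [5, 7, 7, 222], 'r': [27, 40, 27]}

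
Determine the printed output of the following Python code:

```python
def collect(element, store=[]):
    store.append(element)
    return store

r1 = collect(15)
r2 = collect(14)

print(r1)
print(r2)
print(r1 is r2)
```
[15, 14]
[15, 14]
True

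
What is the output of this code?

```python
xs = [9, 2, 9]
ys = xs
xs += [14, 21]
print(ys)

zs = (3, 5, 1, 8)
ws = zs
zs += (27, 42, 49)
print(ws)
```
[9, 2, 9, 14, 21]
(3, 5, 1, 8)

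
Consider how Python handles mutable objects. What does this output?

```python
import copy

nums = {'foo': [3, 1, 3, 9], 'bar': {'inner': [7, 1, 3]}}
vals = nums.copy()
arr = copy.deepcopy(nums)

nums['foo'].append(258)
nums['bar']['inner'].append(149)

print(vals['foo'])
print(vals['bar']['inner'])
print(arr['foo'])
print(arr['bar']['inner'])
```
[3, 1, 3, 9, 258]
[7, 1, 3, 149]
[3, 1, 3, 9]
[7, 1, 3]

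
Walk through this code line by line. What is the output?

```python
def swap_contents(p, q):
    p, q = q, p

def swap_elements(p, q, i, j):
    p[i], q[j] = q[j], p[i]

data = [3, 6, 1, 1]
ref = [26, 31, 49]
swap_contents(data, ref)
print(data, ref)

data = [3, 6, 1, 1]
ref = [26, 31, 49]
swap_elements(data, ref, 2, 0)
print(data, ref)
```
[3, 6, 1, 1] [26, 31, 49]
[3, 6, 26, 1] [1, 31, 49]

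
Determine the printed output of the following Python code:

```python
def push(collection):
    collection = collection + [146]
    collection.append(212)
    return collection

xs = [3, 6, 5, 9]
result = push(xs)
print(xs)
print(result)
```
[3, 6, 5, 9]
[3, 6, 5, 9, 146, 212]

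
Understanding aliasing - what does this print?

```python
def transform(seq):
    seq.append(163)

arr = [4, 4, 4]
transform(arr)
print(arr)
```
[4, 4, 4, 163]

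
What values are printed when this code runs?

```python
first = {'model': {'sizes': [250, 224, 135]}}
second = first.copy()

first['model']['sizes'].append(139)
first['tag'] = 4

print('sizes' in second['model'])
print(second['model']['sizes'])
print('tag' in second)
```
True
[250, 224, 135, 139]
False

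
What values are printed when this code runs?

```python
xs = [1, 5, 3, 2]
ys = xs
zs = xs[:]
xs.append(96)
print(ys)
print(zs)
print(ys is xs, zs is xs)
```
[1, 5, 3, 2, 96]
[1, 5, 3, 2]
True False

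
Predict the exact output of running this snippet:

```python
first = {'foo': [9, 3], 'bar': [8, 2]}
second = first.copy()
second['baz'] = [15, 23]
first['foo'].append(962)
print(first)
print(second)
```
{'foo': [9, 3, 962], 'bar': [8, 2]}
{'foo': [9, 3, 962], 'bar': [8, 2], 'baz': [15, 23]}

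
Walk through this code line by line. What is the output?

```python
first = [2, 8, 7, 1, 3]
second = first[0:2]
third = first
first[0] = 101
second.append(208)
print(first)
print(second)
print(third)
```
[101, 8, 7, 1, 3]
[2, 8, 208]
[101, 8, 7, 1, 3]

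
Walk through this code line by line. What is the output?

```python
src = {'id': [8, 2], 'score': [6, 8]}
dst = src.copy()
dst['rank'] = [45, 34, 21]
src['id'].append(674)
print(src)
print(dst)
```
{'id': [8, 2, 674], 'score': [6, 8]}
{'id': [8, 2, 674], 'score': [6, 8], 'rank': [45, 34, 21]}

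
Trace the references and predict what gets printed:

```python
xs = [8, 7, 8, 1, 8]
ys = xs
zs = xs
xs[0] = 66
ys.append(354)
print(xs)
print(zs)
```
[66, 7, 8, 1, 8, 354]
[66, 7, 8, 1, 8, 354]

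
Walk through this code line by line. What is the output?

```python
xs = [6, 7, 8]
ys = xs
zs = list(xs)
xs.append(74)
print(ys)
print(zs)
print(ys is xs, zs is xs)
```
[6, 7, 8, 74]
[6, 7, 8]
True False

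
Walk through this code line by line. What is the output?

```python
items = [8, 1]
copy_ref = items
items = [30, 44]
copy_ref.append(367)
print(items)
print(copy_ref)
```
[30, 44]
[8, 1, 367]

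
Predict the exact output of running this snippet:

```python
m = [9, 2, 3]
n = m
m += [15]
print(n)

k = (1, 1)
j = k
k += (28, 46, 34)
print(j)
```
[9, 2, 3, 15]
(1, 1)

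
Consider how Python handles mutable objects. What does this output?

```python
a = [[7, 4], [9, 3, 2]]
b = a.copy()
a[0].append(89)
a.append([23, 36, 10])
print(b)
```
[[7, 4, 89], [9, 3, 2]]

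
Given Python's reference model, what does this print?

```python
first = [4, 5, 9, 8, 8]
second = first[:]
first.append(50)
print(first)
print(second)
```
[4, 5, 9, 8, 8, 50]
[4, 5, 9, 8, 8]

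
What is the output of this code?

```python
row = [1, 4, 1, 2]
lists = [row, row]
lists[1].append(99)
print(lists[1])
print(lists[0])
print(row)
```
[1, 4, 1, 2, 99]
[1, 4, 1, 2, 99]
[1, 4, 1, 2, 99]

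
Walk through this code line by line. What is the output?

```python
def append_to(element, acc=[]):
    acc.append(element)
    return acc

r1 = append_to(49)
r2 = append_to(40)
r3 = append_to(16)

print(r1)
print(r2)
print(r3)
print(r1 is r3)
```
[49, 40, 16]
[49, 40, 16]
[49, 40, 16]
True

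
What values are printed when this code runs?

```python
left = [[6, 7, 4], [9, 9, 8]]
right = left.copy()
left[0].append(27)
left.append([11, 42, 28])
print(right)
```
[[6, 7, 4, 27], [9, 9, 8]]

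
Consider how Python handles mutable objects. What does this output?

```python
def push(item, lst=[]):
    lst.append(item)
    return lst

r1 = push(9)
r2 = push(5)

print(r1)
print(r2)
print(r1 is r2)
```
[9, 5]
[9, 5]
True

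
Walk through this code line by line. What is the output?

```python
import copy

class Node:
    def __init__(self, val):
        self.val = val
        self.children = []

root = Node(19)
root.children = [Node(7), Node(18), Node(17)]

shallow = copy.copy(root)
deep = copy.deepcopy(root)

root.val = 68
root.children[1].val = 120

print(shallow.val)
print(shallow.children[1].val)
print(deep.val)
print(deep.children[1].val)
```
19
120
19
18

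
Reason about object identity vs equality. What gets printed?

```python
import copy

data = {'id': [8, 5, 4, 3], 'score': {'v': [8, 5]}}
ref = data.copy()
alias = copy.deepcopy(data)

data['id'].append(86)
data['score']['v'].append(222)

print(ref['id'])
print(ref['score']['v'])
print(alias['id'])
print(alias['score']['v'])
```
[8, 5, 4, 3, 86]
[8, 5, 222]
[8, 5, 4, 3]
[8, 5]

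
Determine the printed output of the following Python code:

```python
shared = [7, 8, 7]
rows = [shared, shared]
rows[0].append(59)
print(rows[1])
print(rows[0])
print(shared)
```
[7, 8, 7, 59]
[7, 8, 7, 59]
[7, 8, 7, 59]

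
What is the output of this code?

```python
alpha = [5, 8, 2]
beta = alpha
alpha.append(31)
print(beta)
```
[5, 8, 2, 31]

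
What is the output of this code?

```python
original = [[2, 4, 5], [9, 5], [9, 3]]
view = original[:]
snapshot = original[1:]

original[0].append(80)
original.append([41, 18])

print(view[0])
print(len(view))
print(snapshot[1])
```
[2, 4, 5, 80]
3
[9, 3]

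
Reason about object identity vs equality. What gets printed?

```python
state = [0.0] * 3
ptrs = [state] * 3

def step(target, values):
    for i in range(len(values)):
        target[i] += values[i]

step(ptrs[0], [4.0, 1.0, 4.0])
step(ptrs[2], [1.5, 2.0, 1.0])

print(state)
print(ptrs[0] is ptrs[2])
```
[5.5, 3.0, 5.0]
True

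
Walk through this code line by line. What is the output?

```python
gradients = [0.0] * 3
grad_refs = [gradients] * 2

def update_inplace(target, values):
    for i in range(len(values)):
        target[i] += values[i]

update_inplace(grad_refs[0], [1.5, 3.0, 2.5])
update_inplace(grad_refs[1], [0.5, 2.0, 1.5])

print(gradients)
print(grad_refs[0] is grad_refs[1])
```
[2.0, 5.0, 4.0]
True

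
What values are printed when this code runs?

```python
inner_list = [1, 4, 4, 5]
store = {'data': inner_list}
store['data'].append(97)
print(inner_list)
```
[1, 4, 4, 5, 97]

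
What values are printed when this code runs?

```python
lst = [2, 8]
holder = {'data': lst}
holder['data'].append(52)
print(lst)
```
[2, 8, 52]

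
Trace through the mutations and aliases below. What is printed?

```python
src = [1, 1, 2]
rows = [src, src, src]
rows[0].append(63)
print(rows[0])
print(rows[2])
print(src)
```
[1, 1, 2, 63]
[1, 1, 2, 63]
[1, 1, 2, 63]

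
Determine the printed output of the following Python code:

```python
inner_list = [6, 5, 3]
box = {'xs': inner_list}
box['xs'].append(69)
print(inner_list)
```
[6, 5, 3, 69]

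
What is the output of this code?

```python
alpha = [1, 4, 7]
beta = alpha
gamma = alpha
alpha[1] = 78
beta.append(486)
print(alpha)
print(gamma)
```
[1, 78, 7, 486]
[1, 78, 7, 486]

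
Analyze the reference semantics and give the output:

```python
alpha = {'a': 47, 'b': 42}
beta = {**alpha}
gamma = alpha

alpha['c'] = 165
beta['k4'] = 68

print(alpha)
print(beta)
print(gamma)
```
{'a': 47, 'b': 42, 'c': 165}
{'a': 47, 'b': 42, 'k4': 68}
{'a': 47, 'b': 42, 'c': 165}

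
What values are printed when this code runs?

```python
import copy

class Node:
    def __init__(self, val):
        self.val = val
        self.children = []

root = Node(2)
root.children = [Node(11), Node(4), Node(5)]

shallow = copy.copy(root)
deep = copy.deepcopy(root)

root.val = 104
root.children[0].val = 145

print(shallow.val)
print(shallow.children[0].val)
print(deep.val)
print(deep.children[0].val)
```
2
145
2
11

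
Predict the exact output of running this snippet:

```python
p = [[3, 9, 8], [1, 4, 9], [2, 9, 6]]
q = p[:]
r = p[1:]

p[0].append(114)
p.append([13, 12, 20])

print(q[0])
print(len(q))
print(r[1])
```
[3, 9, 8, 114]
3
[2, 9, 6]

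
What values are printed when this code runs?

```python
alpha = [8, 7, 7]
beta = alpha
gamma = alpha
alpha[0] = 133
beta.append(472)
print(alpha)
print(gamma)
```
[133, 7, 7, 472]
[133, 7, 7, 472]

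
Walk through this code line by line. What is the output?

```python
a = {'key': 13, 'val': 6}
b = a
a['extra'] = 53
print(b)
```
{'key': 13, 'val': 6, 'extra': 53}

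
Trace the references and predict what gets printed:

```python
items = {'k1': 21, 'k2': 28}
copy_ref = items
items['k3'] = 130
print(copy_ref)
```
{'k1': 21, 'k2': 28, 'k3': 130}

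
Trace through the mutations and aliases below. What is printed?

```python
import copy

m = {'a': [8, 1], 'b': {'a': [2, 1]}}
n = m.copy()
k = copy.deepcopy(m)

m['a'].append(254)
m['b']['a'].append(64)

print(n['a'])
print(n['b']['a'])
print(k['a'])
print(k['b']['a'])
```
[8, 1, 254]
[2, 1, 64]
[8, 1]
[2, 1]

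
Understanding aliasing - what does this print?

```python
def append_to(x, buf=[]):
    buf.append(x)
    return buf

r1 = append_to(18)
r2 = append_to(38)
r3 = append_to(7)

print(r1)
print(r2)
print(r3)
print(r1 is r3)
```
[18, 38, 7]
[18, 38, 7]
[18, 38, 7]
True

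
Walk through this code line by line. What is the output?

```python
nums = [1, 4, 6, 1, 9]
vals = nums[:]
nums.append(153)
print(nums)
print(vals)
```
[1, 4, 6, 1, 9, 153]
[1, 4, 6, 1, 9]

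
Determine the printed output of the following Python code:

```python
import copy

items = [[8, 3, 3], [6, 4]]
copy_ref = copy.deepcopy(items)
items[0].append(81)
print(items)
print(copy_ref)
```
[[8, 3, 3, 81], [6, 4]]
[[8, 3, 3], [6, 4]]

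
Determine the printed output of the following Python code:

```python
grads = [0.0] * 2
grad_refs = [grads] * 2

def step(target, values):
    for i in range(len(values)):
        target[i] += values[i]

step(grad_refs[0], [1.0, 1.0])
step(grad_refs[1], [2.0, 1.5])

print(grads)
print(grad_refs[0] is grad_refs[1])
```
[3.0, 2.5]
True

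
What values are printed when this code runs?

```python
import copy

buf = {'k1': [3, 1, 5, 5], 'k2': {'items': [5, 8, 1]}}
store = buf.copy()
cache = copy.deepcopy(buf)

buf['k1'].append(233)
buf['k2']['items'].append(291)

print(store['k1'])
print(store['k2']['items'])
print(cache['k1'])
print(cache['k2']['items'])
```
[3, 1, 5, 5, 233]
[5, 8, 1, 291]
[3, 1, 5, 5]
[5, 8, 1]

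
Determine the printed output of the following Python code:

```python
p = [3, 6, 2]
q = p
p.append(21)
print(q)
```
[3, 6, 2, 21]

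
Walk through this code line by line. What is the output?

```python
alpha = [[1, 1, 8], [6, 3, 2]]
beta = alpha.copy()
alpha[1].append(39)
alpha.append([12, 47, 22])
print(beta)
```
[[1, 1, 8], [6, 3, 2, 39]]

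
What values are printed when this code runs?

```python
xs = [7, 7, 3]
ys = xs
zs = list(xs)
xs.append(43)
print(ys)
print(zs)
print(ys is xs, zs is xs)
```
[7, 7, 3, 43]
[7, 7, 3]
True False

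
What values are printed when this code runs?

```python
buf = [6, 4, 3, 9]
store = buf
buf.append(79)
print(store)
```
[6, 4, 3, 9, 79]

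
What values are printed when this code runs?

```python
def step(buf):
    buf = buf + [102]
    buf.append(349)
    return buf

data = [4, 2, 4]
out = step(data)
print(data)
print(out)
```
[4, 2, 4]
[4, 2, 4, 102, 349]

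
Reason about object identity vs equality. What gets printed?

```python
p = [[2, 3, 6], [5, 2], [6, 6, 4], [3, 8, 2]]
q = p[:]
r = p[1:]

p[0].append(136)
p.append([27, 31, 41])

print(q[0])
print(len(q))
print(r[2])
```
[2, 3, 6, 136]
4
[3, 8, 2]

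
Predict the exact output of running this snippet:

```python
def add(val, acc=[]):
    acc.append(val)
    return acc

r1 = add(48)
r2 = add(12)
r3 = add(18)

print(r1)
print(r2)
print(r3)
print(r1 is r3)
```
[48, 12, 18]
[48, 12, 18]
[48, 12, 18]
True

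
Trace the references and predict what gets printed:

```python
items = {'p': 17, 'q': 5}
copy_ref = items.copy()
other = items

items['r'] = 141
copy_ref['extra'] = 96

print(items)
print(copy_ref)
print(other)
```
{'p': 17, 'q': 5, 'r': 141}
{'p': 17, 'q': 5, 'extra': 96}
{'p': 17, 'q': 5, 'r': 141}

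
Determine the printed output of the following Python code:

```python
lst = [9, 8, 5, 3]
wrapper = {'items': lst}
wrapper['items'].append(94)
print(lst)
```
[9, 8, 5, 3, 94]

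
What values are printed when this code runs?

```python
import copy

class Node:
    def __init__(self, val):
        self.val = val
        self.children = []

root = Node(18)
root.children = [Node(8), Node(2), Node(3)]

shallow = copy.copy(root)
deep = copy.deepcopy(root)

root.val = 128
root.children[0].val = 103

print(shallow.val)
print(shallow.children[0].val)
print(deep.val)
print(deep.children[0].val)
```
18
103
18
8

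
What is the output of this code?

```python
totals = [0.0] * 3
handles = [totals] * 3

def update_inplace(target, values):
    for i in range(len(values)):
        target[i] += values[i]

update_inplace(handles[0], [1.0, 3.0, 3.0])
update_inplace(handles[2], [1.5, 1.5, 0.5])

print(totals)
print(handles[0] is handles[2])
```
[2.5, 4.5, 3.5]
True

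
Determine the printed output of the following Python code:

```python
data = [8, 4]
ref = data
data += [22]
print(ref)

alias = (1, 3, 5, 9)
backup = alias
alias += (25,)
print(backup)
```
[8, 4, 22]
(1, 3, 5, 9)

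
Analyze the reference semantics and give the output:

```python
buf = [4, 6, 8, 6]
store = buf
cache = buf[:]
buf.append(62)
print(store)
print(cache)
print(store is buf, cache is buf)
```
[4, 6, 8, 6, 62]
[4, 6, 8, 6]
True False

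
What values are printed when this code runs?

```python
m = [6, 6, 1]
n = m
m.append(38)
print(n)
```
[6, 6, 1, 38]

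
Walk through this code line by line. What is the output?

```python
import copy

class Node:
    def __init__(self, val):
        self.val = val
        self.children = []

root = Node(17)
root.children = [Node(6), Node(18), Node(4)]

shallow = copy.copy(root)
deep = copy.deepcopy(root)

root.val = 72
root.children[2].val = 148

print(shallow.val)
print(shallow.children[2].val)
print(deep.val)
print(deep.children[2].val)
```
17
148
17
4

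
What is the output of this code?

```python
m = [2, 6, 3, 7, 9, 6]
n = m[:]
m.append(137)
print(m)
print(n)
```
[2, 6, 3, 7, 9, 6, 137]
[2, 6, 3, 7, 9, 6]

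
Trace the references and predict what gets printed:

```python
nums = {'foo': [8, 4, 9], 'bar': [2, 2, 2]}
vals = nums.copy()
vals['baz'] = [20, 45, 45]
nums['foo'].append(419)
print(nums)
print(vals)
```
{'foo': [8, 4, 9, 419], 'bar': [2, 2, 2]}
{'foo': [8, 4, 9, 419], 'bar': [2, 2, 2], 'baz': [20, 45, 45]}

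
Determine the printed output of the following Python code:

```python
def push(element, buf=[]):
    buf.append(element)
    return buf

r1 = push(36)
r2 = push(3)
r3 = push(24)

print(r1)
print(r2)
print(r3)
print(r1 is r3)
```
[36, 3, 24]
[36, 3, 24]
[36, 3, 24]
True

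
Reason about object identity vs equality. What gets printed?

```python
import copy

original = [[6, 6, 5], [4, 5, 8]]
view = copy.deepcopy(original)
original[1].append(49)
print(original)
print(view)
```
[[6, 6, 5], [4, 5, 8, 49]]
[[6, 6, 5], [4, 5, 8]]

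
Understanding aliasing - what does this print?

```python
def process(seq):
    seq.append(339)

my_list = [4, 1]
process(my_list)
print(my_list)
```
[4, 1, 339]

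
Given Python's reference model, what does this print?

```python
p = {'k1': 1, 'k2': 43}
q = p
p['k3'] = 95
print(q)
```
{'k1': 1, 'k2': 43, 'k3': 95}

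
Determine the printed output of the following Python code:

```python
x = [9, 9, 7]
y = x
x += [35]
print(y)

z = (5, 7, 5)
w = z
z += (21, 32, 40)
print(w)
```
[9, 9, 7, 35]
(5, 7, 5)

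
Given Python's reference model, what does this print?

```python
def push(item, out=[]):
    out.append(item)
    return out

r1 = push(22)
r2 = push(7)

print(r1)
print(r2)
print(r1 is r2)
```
[22, 7]
[22, 7]
True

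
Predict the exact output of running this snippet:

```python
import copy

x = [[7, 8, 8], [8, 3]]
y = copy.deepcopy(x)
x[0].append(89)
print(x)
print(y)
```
[[7, 8, 8, 89], [8, 3]]
[[7, 8, 8], [8, 3]]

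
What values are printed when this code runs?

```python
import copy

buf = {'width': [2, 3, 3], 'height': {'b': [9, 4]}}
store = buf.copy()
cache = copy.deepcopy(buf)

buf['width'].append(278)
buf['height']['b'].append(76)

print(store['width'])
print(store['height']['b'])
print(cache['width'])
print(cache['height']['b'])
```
[2, 3, 3, 278]
[9, 4, 76]
[2, 3, 3]
[9, 4]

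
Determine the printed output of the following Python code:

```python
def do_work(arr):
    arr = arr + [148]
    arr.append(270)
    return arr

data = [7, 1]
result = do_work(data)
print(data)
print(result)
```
[7, 1]
[7, 1, 148, 270]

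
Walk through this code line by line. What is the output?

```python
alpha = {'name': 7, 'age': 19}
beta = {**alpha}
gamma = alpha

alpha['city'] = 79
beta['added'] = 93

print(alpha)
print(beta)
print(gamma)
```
{'name': 7, 'age': 19, 'city': 79}
{'name': 7, 'age': 19, 'added': 93}
{'name': 7, 'age': 19, 'city': 79}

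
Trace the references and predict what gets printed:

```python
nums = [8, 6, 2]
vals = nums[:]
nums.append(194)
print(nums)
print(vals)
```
[8, 6, 2, 194]
[8, 6, 2]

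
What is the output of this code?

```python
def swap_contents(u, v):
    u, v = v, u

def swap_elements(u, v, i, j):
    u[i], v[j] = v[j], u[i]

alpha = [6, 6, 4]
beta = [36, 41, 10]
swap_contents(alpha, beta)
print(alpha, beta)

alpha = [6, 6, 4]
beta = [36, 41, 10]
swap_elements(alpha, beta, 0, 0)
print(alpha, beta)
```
[6, 6, 4] [36, 41, 10]
[36, 6, 4] [6, 41, 10]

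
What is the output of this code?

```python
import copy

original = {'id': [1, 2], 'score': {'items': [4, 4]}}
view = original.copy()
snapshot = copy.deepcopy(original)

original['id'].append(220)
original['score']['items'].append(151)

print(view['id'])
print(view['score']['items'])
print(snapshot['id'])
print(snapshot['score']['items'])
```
[1, 2, 220]
[4, 4, 151]
[1, 2]
[4, 4]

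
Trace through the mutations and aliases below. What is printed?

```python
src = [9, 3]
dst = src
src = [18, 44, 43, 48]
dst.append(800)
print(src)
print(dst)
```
[18, 44, 43, 48]
[9, 3, 800]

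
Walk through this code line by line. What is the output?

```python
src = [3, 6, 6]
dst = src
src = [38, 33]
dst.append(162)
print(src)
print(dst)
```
[38, 33]
[3, 6, 6, 162]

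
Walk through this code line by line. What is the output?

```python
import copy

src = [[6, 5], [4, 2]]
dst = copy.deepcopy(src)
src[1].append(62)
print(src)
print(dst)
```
[[6, 5], [4, 2, 62]]
[[6, 5], [4, 2]]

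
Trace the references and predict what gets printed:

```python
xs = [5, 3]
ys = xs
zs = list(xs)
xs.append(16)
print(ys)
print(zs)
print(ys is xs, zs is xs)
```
[5, 3, 16]
[5, 3]
True False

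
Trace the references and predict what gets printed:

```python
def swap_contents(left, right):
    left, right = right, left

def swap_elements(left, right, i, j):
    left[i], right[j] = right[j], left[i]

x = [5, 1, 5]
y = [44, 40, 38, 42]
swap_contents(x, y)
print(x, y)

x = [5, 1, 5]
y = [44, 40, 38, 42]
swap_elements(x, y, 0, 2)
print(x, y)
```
[5, 1, 5] [44, 40, 38, 42]
[38, 1, 5] [44, 40, 5, 42]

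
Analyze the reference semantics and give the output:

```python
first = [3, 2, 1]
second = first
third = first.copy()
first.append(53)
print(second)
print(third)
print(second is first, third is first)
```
[3, 2, 1, 53]
[3, 2, 1]
True False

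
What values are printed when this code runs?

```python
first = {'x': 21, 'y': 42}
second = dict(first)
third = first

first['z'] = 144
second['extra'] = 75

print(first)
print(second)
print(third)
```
{'x': 21, 'y': 42, 'z': 144}
{'x': 21, 'y': 42, 'extra': 75}
{'x': 21, 'y': 42, 'z': 144}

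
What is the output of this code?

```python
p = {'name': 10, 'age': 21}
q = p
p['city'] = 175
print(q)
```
{'name': 10, 'age': 21, 'city': 175}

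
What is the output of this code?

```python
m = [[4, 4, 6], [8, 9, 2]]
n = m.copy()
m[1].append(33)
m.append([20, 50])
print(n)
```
[[4, 4, 6], [8, 9, 2, 33]]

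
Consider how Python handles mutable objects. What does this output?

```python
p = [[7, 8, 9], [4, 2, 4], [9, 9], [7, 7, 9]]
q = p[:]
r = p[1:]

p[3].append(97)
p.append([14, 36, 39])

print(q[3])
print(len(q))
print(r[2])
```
[7, 7, 9, 97]
4
[7, 7, 9, 97]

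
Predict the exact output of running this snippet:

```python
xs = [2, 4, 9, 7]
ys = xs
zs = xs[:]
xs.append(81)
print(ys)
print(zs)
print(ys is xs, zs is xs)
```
[2, 4, 9, 7, 81]
[2, 4, 9, 7]
True False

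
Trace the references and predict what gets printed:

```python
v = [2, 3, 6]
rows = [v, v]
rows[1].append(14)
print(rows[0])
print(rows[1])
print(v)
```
[2, 3, 6, 14]
[2, 3, 6, 14]
[2, 3, 6, 14]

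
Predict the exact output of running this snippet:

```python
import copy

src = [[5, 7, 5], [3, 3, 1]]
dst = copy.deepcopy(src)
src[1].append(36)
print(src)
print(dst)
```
[[5, 7, 5], [3, 3, 1, 36]]
[[5, 7, 5], [3, 3, 1]]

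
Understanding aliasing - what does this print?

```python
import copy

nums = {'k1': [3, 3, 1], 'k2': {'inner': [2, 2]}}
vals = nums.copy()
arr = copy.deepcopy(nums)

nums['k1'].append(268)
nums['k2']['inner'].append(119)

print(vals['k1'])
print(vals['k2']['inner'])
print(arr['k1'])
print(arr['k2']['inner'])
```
[3, 3, 1, 268]
[2, 2, 119]
[3, 3, 1]
[2, 2]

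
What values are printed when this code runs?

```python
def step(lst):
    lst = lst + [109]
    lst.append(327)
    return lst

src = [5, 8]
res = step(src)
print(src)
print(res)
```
[5, 8]
[5, 8, 109, 327]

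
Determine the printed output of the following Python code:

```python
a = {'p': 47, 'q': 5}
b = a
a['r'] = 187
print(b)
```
{'p': 47, 'q': 5, 'r': 187}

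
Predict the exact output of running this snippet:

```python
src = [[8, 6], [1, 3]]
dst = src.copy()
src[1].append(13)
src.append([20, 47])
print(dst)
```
[[8, 6], [1, 3, 13]]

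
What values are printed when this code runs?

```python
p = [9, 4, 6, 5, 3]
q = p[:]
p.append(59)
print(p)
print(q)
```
[9, 4, 6, 5, 3, 59]
[9, 4, 6, 5, 3]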